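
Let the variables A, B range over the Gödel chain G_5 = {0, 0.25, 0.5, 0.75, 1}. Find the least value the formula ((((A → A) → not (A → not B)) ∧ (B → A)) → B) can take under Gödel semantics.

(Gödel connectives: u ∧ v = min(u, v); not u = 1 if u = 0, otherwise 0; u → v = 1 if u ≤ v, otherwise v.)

The minimum is attained at A = 0.25, B = 0.25:
  (A → A): 0.25 ≤ 0.25, so result = 1
  not B: Gödel ¬ of 0.25 = 0 (operand ≠ 0)
  (A → not B): 0.25 > 0, so result = 0
  not (A → not B): Gödel ¬ of 0 = 1 (operand is 0)
  ((A → A) → not (A → not B)): 1 ≤ 1, so result = 1
  (B → A): 0.25 ≤ 0.25, so result = 1
  (((A → A) → not (A → not B)) ∧ (B → A)) = min(1, 1) = 1
  ((((A → A) → not (A → not B)) ∧ (B → A)) → B): 1 > 0.25, so result = 0.25
Checking all 25 assignments confirms none give a value below 0.25.

0.25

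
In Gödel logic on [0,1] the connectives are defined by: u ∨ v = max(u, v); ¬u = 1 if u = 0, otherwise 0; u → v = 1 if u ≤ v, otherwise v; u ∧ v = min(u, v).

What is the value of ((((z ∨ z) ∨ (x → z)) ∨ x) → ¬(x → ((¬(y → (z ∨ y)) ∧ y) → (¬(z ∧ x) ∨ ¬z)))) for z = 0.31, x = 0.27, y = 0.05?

(z ∨ z) = max(0.31, 0.31) = 0.31
(x → z): 0.27 ≤ 0.31, so result = 1
((z ∨ z) ∨ (x → z)) = max(0.31, 1) = 1
(((z ∨ z) ∨ (x → z)) ∨ x) = max(1, 0.27) = 1
(z ∨ y) = max(0.31, 0.05) = 0.31
(y → (z ∨ y)): 0.05 ≤ 0.31, so result = 1
¬(y → (z ∨ y)): Gödel ¬ of 1 = 0 (operand ≠ 0)
(¬(y → (z ∨ y)) ∧ y) = min(0, 0.05) = 0
(z ∧ x) = min(0.31, 0.27) = 0.27
¬(z ∧ x): Gödel ¬ of 0.27 = 0 (operand ≠ 0)
¬z: Gödel ¬ of 0.31 = 0 (operand ≠ 0)
(¬(z ∧ x) ∨ ¬z) = max(0, 0) = 0
((¬(y → (z ∨ y)) ∧ y) → (¬(z ∧ x) ∨ ¬z)): 0 ≤ 0, so result = 1
(x → ((¬(y → (z ∨ y)) ∧ y) → (¬(z ∧ x) ∨ ¬z))): 0.27 ≤ 1, so result = 1
¬(x → ((¬(y → (z ∨ y)) ∧ y) → (¬(z ∧ x) ∨ ¬z))): Gödel ¬ of 1 = 0 (operand ≠ 0)
((((z ∨ z) ∨ (x → z)) ∨ x) → ¬(x → ((¬(y → (z ∨ y)) ∧ y) → (¬(z ∧ x) ∨ ¬z)))): 1 > 0, so result = 0

0.00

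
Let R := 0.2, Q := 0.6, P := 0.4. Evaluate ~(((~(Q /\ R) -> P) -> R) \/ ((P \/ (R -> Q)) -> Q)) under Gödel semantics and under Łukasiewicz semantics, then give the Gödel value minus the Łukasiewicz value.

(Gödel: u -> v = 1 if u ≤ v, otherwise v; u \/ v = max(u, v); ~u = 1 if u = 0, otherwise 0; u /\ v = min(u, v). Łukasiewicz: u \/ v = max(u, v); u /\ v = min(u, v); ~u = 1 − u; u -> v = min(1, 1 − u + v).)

-0.40

Gödel evaluation:
  (Q /\ R) = min(0.6, 0.2) = 0.2
  ~(Q /\ R): Gödel ¬ of 0.2 = 0 (operand ≠ 0)
  (~(Q /\ R) -> P): 0 ≤ 0.4, so result = 1
  ((~(Q /\ R) -> P) -> R): 1 > 0.2, so result = 0.2
  (R -> Q): 0.2 ≤ 0.6, so result = 1
  (P \/ (R -> Q)) = max(0.4, 1) = 1
  ((P \/ (R -> Q)) -> Q): 1 > 0.6, so result = 0.6
  (((~(Q /\ R) -> P) -> R) \/ ((P \/ (R -> Q)) -> Q)) = max(0.2, 0.6) = 0.6
  ~(((~(Q /\ R) -> P) -> R) \/ ((P \/ (R -> Q)) -> Q)): Gödel ¬ of 0.6 = 0 (operand ≠ 0)
  Gödel value = 0
Łukasiewicz evaluation:
  (Q /\ R) = min(0.6, 0.2) = 0.2
  ~(Q /\ R): Łukasiewicz ¬ gives 1 − 0.2 = 0.8
  (~(Q /\ R) -> P): min(1, 1 − 0.8 + 0.4) = 0.6
  ((~(Q /\ R) -> P) -> R): min(1, 1 − 0.6 + 0.2) = 0.6
  (R -> Q): min(1, 1 − 0.2 + 0.6) = 1
  (P \/ (R -> Q)) = max(0.4, 1) = 1
  ((P \/ (R -> Q)) -> Q): min(1, 1 − 1 + 0.6) = 0.6
  (((~(Q /\ R) -> P) -> R) \/ ((P \/ (R -> Q)) -> Q)) = max(0.6, 0.6) = 0.6
  ~(((~(Q /\ R) -> P) -> R) \/ ((P \/ (R -> Q)) -> Q)): Łukasiewicz ¬ gives 1 − 0.6 = 0.4
  Łukasiewicz value = 0.4
Difference: 0 − 0.4 = -0.40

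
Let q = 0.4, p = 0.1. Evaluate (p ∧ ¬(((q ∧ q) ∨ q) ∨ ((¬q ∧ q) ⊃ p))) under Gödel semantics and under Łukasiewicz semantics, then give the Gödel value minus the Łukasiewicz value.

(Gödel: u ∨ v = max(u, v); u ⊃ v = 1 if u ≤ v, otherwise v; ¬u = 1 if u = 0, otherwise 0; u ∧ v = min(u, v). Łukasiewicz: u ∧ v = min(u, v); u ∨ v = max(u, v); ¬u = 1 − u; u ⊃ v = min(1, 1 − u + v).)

Gödel evaluation:
  (q ∧ q) = min(0.4, 0.4) = 0.4
  ((q ∧ q) ∨ q) = max(0.4, 0.4) = 0.4
  ¬q: Gödel ¬ of 0.4 = 0 (operand ≠ 0)
  (¬q ∧ q) = min(0, 0.4) = 0
  ((¬q ∧ q) ⊃ p): 0 ≤ 0.1, so result = 1
  (((q ∧ q) ∨ q) ∨ ((¬q ∧ q) ⊃ p)) = max(0.4, 1) = 1
  ¬(((q ∧ q) ∨ q) ∨ ((¬q ∧ q) ⊃ p)): Gödel ¬ of 1 = 0 (operand ≠ 0)
  (p ∧ ¬(((q ∧ q) ∨ q) ∨ ((¬q ∧ q) ⊃ p))) = min(0.1, 0) = 0
  Gödel value = 0
Łukasiewicz evaluation:
  (q ∧ q) = min(0.4, 0.4) = 0.4
  ((q ∧ q) ∨ q) = max(0.4, 0.4) = 0.4
  ¬q: Łukasiewicz ¬ gives 1 − 0.4 = 0.6
  (¬q ∧ q) = min(0.6, 0.4) = 0.4
  ((¬q ∧ q) ⊃ p): min(1, 1 − 0.4 + 0.1) = 0.7
  (((q ∧ q) ∨ q) ∨ ((¬q ∧ q) ⊃ p)) = max(0.4, 0.7) = 0.7
  ¬(((q ∧ q) ∨ q) ∨ ((¬q ∧ q) ⊃ p)): Łukasiewicz ¬ gives 1 − 0.7 = 0.3
  (p ∧ ¬(((q ∧ q) ∨ q) ∨ ((¬q ∧ q) ⊃ p))) = min(0.1, 0.3) = 0.1
  Łukasiewicz value = 0.1
Difference: 0 − 0.1 = -0.10

-0.10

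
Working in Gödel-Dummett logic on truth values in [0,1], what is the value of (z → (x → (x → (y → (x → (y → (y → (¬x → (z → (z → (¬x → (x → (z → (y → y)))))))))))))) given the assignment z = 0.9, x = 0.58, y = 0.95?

1.00

¬x: Gödel ¬ of 0.58 = 0 (operand ≠ 0)
¬x: Gödel ¬ of 0.58 = 0 (operand ≠ 0)
(y → y): 0.95 ≤ 0.95, so result = 1
(z → (y → y)): 0.9 ≤ 1, so result = 1
(x → (z → (y → y))): 0.58 ≤ 1, so result = 1
(¬x → (x → (z → (y → y)))): 0 ≤ 1, so result = 1
(z → (¬x → (x → (z → (y → y))))): 0.9 ≤ 1, so result = 1
(z → (z → (¬x → (x → (z → (y → y)))))): 0.9 ≤ 1, so result = 1
(¬x → (z → (z → (¬x → (x → (z → (y → y))))))): 0 ≤ 1, so result = 1
(y → (¬x → (z → (z → (¬x → (x → (z → (y → y)))))))): 0.95 ≤ 1, so result = 1
(y → (y → (¬x → (z → (z → (¬x → (x → (z → (y → y))))))))): 0.95 ≤ 1, so result = 1
(x → (y → (y → (¬x → (z → (z → (¬x → (x → (z → (y → y)))))))))): 0.58 ≤ 1, so result = 1
(y → (x → (y → (y → (¬x → (z → (z → (¬x → (x → (z → (y → y))))))))))): 0.95 ≤ 1, so result = 1
(x → (y → (x → (y → (y → (¬x → (z → (z → (¬x → (x → (z → (y → y)))))))))))): 0.58 ≤ 1, so result = 1
(x → (x → (y → (x → (y → (y → (¬x → (z → (z → (¬x → (x → (z → (y → y))))))))))))): 0.58 ≤ 1, so result = 1
(z → (x → (x → (y → (x → (y → (y → (¬x → (z → (z → (¬x → (x → (z → (y → y)))))))))))))): 0.9 ≤ 1, so result = 1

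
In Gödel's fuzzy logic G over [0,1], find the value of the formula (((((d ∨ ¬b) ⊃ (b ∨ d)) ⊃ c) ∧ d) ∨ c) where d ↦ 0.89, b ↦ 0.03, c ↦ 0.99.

¬b: Gödel ¬ of 0.03 = 0 (operand ≠ 0)
(d ∨ ¬b) = max(0.89, 0) = 0.89
(b ∨ d) = max(0.03, 0.89) = 0.89
((d ∨ ¬b) ⊃ (b ∨ d)): 0.89 ≤ 0.89, so result = 1
(((d ∨ ¬b) ⊃ (b ∨ d)) ⊃ c): 1 > 0.99, so result = 0.99
((((d ∨ ¬b) ⊃ (b ∨ d)) ⊃ c) ∧ d) = min(0.99, 0.89) = 0.89
(((((d ∨ ¬b) ⊃ (b ∨ d)) ⊃ c) ∧ d) ∨ c) = max(0.89, 0.99) = 0.99

0.99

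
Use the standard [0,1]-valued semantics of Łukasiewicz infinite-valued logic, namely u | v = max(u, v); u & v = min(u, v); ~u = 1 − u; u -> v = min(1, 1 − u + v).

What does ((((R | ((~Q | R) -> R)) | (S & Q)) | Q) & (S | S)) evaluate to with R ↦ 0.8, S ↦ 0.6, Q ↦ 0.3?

0.60

~Q: Łukasiewicz ¬ gives 1 − 0.3 = 0.7
(~Q | R) = max(0.7, 0.8) = 0.8
((~Q | R) -> R): min(1, 1 − 0.8 + 0.8) = 1
(R | ((~Q | R) -> R)) = max(0.8, 1) = 1
(S & Q) = min(0.6, 0.3) = 0.3
((R | ((~Q | R) -> R)) | (S & Q)) = max(1, 0.3) = 1
(((R | ((~Q | R) -> R)) | (S & Q)) | Q) = max(1, 0.3) = 1
(S | S) = max(0.6, 0.6) = 0.6
((((R | ((~Q | R) -> R)) | (S & Q)) | Q) & (S | S)) = min(1, 0.6) = 0.6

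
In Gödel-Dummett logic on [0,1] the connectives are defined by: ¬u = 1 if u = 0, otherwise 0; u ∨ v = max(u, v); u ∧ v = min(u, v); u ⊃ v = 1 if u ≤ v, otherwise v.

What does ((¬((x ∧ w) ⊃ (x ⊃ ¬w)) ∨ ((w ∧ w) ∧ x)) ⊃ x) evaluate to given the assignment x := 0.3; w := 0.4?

(x ∧ w) = min(0.3, 0.4) = 0.3
¬w: Gödel ¬ of 0.4 = 0 (operand ≠ 0)
(x ⊃ ¬w): 0.3 > 0, so result = 0
((x ∧ w) ⊃ (x ⊃ ¬w)): 0.3 > 0, so result = 0
¬((x ∧ w) ⊃ (x ⊃ ¬w)): Gödel ¬ of 0 = 1 (operand is 0)
(w ∧ w) = min(0.4, 0.4) = 0.4
((w ∧ w) ∧ x) = min(0.4, 0.3) = 0.3
(¬((x ∧ w) ⊃ (x ⊃ ¬w)) ∨ ((w ∧ w) ∧ x)) = max(1, 0.3) = 1
((¬((x ∧ w) ⊃ (x ⊃ ¬w)) ∨ ((w ∧ w) ∧ x)) ⊃ x): 1 > 0.3, so result = 0.3

0.30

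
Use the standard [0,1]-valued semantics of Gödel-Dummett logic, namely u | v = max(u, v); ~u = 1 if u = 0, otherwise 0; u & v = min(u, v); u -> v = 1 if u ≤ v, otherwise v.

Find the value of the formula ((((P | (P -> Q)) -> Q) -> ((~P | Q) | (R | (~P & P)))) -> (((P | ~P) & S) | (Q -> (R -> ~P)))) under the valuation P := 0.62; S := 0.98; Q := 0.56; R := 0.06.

0.62

(P -> Q): 0.62 > 0.56, so result = 0.56
(P | (P -> Q)) = max(0.62, 0.56) = 0.62
((P | (P -> Q)) -> Q): 0.62 > 0.56, so result = 0.56
~P: Gödel ¬ of 0.62 = 0 (operand ≠ 0)
(~P | Q) = max(0, 0.56) = 0.56
~P: Gödel ¬ of 0.62 = 0 (operand ≠ 0)
(~P & P) = min(0, 0.62) = 0
(R | (~P & P)) = max(0.06, 0) = 0.06
((~P | Q) | (R | (~P & P))) = max(0.56, 0.06) = 0.56
(((P | (P -> Q)) -> Q) -> ((~P | Q) | (R | (~P & P)))): 0.56 ≤ 0.56, so result = 1
~P: Gödel ¬ of 0.62 = 0 (operand ≠ 0)
(P | ~P) = max(0.62, 0) = 0.62
((P | ~P) & S) = min(0.62, 0.98) = 0.62
~P: Gödel ¬ of 0.62 = 0 (operand ≠ 0)
(R -> ~P): 0.06 > 0, so result = 0
(Q -> (R -> ~P)): 0.56 > 0, so result = 0
(((P | ~P) & S) | (Q -> (R -> ~P))) = max(0.62, 0) = 0.62
((((P | (P -> Q)) -> Q) -> ((~P | Q) | (R | (~P & P)))) -> (((P | ~P) & S) | (Q -> (R -> ~P)))): 1 > 0.62, so result = 0.62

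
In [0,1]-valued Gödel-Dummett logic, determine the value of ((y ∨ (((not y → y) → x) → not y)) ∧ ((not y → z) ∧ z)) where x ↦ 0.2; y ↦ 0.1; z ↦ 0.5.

0.10

not y: Gödel ¬ of 0.1 = 0 (operand ≠ 0)
(not y → y): 0 ≤ 0.1, so result = 1
((not y → y) → x): 1 > 0.2, so result = 0.2
not y: Gödel ¬ of 0.1 = 0 (operand ≠ 0)
(((not y → y) → x) → not y): 0.2 > 0, so result = 0
(y ∨ (((not y → y) → x) → not y)) = max(0.1, 0) = 0.1
not y: Gödel ¬ of 0.1 = 0 (operand ≠ 0)
(not y → z): 0 ≤ 0.5, so result = 1
((not y → z) ∧ z) = min(1, 0.5) = 0.5
((y ∨ (((not y → y) → x) → not y)) ∧ ((not y → z) ∧ z)) = min(0.1, 0.5) = 0.1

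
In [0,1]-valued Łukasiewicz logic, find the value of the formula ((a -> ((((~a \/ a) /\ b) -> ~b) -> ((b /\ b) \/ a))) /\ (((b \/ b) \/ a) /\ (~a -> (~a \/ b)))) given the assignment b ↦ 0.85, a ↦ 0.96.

0.96

~a: Łukasiewicz ¬ gives 1 − 0.96 = 0.04
(~a \/ a) = max(0.04, 0.96) = 0.96
((~a \/ a) /\ b) = min(0.96, 0.85) = 0.85
~b: Łukasiewicz ¬ gives 1 − 0.85 = 0.15
(((~a \/ a) /\ b) -> ~b): min(1, 1 − 0.85 + 0.15) = 0.3
(b /\ b) = min(0.85, 0.85) = 0.85
((b /\ b) \/ a) = max(0.85, 0.96) = 0.96
((((~a \/ a) /\ b) -> ~b) -> ((b /\ b) \/ a)): min(1, 1 − 0.3 + 0.96) = 1
(a -> ((((~a \/ a) /\ b) -> ~b) -> ((b /\ b) \/ a))): min(1, 1 − 0.96 + 1) = 1
(b \/ b) = max(0.85, 0.85) = 0.85
((b \/ b) \/ a) = max(0.85, 0.96) = 0.96
~a: Łukasiewicz ¬ gives 1 − 0.96 = 0.04
~a: Łukasiewicz ¬ gives 1 − 0.96 = 0.04
(~a \/ b) = max(0.04, 0.85) = 0.85
(~a -> (~a \/ b)): min(1, 1 − 0.04 + 0.85) = 1
(((b \/ b) \/ a) /\ (~a -> (~a \/ b))) = min(0.96, 1) = 0.96
((a -> ((((~a \/ a) /\ b) -> ~b) -> ((b /\ b) \/ a))) /\ (((b \/ b) \/ a) /\ (~a -> (~a \/ b)))) = min(1, 0.96) = 0.96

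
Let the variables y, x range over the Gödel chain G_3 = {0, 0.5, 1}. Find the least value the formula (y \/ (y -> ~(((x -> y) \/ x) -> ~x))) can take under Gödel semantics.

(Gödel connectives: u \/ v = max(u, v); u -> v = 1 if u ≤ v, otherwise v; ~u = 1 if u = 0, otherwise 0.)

The minimum is attained at y = 0.5, x = 0:
  (x -> y): 0 ≤ 0.5, so result = 1
  ((x -> y) \/ x) = max(1, 0) = 1
  ~x: Gödel ¬ of 0 = 1 (operand is 0)
  (((x -> y) \/ x) -> ~x): 1 ≤ 1, so result = 1
  ~(((x -> y) \/ x) -> ~x): Gödel ¬ of 1 = 0 (operand ≠ 0)
  (y -> ~(((x -> y) \/ x) -> ~x)): 0.5 > 0, so result = 0
  (y \/ (y -> ~(((x -> y) \/ x) -> ~x))) = max(0.5, 0) = 0.5
Checking all 9 assignments confirms none give a value below 0.50.

0.50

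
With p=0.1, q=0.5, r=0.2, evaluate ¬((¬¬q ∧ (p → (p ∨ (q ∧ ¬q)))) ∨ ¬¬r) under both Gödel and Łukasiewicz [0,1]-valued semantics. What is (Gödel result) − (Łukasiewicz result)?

-0.50

Gödel evaluation:
  ¬q: Gödel ¬ of 0.5 = 0 (operand ≠ 0)
  ¬¬q: Gödel ¬ of 0 = 1 (operand is 0)
  ¬q: Gödel ¬ of 0.5 = 0 (operand ≠ 0)
  (q ∧ ¬q) = min(0.5, 0) = 0
  (p ∨ (q ∧ ¬q)) = max(0.1, 0) = 0.1
  (p → (p ∨ (q ∧ ¬q))): 0.1 ≤ 0.1, so result = 1
  (¬¬q ∧ (p → (p ∨ (q ∧ ¬q)))) = min(1, 1) = 1
  ¬r: Gödel ¬ of 0.2 = 0 (operand ≠ 0)
  ¬¬r: Gödel ¬ of 0 = 1 (operand is 0)
  ((¬¬q ∧ (p → (p ∨ (q ∧ ¬q)))) ∨ ¬¬r) = max(1, 1) = 1
  ¬((¬¬q ∧ (p → (p ∨ (q ∧ ¬q)))) ∨ ¬¬r): Gödel ¬ of 1 = 0 (operand ≠ 0)
  Gödel value = 0
Łukasiewicz evaluation:
  ¬q: Łukasiewicz ¬ gives 1 − 0.5 = 0.5
  ¬¬q: Łukasiewicz ¬ gives 1 − 0.5 = 0.5
  ¬q: Łukasiewicz ¬ gives 1 − 0.5 = 0.5
  (q ∧ ¬q) = min(0.5, 0.5) = 0.5
  (p ∨ (q ∧ ¬q)) = max(0.1, 0.5) = 0.5
  (p → (p ∨ (q ∧ ¬q))): min(1, 1 − 0.1 + 0.5) = 1
  (¬¬q ∧ (p → (p ∨ (q ∧ ¬q)))) = min(0.5, 1) = 0.5
  ¬r: Łukasiewicz ¬ gives 1 − 0.2 = 0.8
  ¬¬r: Łukasiewicz ¬ gives 1 − 0.8 = 0.2
  ((¬¬q ∧ (p → (p ∨ (q ∧ ¬q)))) ∨ ¬¬r) = max(0.5, 0.2) = 0.5
  ¬((¬¬q ∧ (p → (p ∨ (q ∧ ¬q)))) ∨ ¬¬r): Łukasiewicz ¬ gives 1 − 0.5 = 0.5
  Łukasiewicz value = 0.5
Difference: 0 − 0.5 = -0.50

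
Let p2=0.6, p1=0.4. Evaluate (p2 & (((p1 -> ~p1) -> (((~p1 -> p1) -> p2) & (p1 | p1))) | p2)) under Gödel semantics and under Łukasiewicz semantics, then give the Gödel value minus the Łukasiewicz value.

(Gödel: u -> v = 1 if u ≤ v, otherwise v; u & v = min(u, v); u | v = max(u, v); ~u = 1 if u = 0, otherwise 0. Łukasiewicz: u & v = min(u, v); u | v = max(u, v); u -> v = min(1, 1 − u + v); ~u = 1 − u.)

0.00

Gödel evaluation:
  ~p1: Gödel ¬ of 0.4 = 0 (operand ≠ 0)
  (p1 -> ~p1): 0.4 > 0, so result = 0
  ~p1: Gödel ¬ of 0.4 = 0 (operand ≠ 0)
  (~p1 -> p1): 0 ≤ 0.4, so result = 1
  ((~p1 -> p1) -> p2): 1 > 0.6, so result = 0.6
  (p1 | p1) = max(0.4, 0.4) = 0.4
  (((~p1 -> p1) -> p2) & (p1 | p1)) = min(0.6, 0.4) = 0.4
  ((p1 -> ~p1) -> (((~p1 -> p1) -> p2) & (p1 | p1))): 0 ≤ 0.4, so result = 1
  (((p1 -> ~p1) -> (((~p1 -> p1) -> p2) & (p1 | p1))) | p2) = max(1, 0.6) = 1
  (p2 & (((p1 -> ~p1) -> (((~p1 -> p1) -> p2) & (p1 | p1))) | p2)) = min(0.6, 1) = 0.6
  Gödel value = 0.6
Łukasiewicz evaluation:
  ~p1: Łukasiewicz ¬ gives 1 − 0.4 = 0.6
  (p1 -> ~p1): min(1, 1 − 0.4 + 0.6) = 1
  ~p1: Łukasiewicz ¬ gives 1 − 0.4 = 0.6
  (~p1 -> p1): min(1, 1 − 0.6 + 0.4) = 0.8
  ((~p1 -> p1) -> p2): min(1, 1 − 0.8 + 0.6) = 0.8
  (p1 | p1) = max(0.4, 0.4) = 0.4
  (((~p1 -> p1) -> p2) & (p1 | p1)) = min(0.8, 0.4) = 0.4
  ((p1 -> ~p1) -> (((~p1 -> p1) -> p2) & (p1 | p1))): min(1, 1 − 1 + 0.4) = 0.4
  (((p1 -> ~p1) -> (((~p1 -> p1) -> p2) & (p1 | p1))) | p2) = max(0.4, 0.6) = 0.6
  (p2 & (((p1 -> ~p1) -> (((~p1 -> p1) -> p2) & (p1 | p1))) | p2)) = min(0.6, 0.6) = 0.6
  Łukasiewicz value = 0.6
Difference: 0.6 − 0.6 = 0.00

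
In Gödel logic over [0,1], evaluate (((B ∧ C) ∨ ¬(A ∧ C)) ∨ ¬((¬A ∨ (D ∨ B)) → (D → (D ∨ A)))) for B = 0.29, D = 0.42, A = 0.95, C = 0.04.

(B ∧ C) = min(0.29, 0.04) = 0.04
(A ∧ C) = min(0.95, 0.04) = 0.04
¬(A ∧ C): Gödel ¬ of 0.04 = 0 (operand ≠ 0)
((B ∧ C) ∨ ¬(A ∧ C)) = max(0.04, 0) = 0.04
¬A: Gödel ¬ of 0.95 = 0 (operand ≠ 0)
(D ∨ B) = max(0.42, 0.29) = 0.42
(¬A ∨ (D ∨ B)) = max(0, 0.42) = 0.42
(D ∨ A) = max(0.42, 0.95) = 0.95
(D → (D ∨ A)): 0.42 ≤ 0.95, so result = 1
((¬A ∨ (D ∨ B)) → (D → (D ∨ A))): 0.42 ≤ 1, so result = 1
¬((¬A ∨ (D ∨ B)) → (D → (D ∨ A))): Gödel ¬ of 1 = 0 (operand ≠ 0)
(((B ∧ C) ∨ ¬(A ∧ C)) ∨ ¬((¬A ∨ (D ∨ B)) → (D → (D ∨ A)))) = max(0.04, 0) = 0.04

0.04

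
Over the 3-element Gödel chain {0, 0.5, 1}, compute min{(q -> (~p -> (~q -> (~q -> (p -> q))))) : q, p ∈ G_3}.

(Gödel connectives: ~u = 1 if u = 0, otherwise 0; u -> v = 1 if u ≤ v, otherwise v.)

Every assignment gives 1. For instance at q = 0, p = 0:
  ~p: Gödel ¬ of 0 = 1 (operand is 0)
  ~q: Gödel ¬ of 0 = 1 (operand is 0)
  ~q: Gödel ¬ of 0 = 1 (operand is 0)
  (p -> q): 0 ≤ 0, so result = 1
  (~q -> (p -> q)): 1 ≤ 1, so result = 1
  (~q -> (~q -> (p -> q))): 1 ≤ 1, so result = 1
  (~p -> (~q -> (~q -> (p -> q)))): 1 ≤ 1, so result = 1
  (q -> (~p -> (~q -> (~q -> (p -> q))))): 0 ≤ 1, so result = 1
All 9 assignments give value 1 — the formula is a G_3-tautology.

1.00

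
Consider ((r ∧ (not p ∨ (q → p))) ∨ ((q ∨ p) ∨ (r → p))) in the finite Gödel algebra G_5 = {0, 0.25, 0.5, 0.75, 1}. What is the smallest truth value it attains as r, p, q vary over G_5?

0.25

The minimum is attained at r = 0.25, p = 0, q = 0:
  not p: Gödel ¬ of 0 = 1 (operand is 0)
  (q → p): 0 ≤ 0, so result = 1
  (not p ∨ (q → p)) = max(1, 1) = 1
  (r ∧ (not p ∨ (q → p))) = min(0.25, 1) = 0.25
  (q ∨ p) = max(0, 0) = 0
  (r → p): 0.25 > 0, so result = 0
  ((q ∨ p) ∨ (r → p)) = max(0, 0) = 0
  ((r ∧ (not p ∨ (q → p))) ∨ ((q ∨ p) ∨ (r → p))) = max(0.25, 0) = 0.25
Checking all 125 assignments confirms none give a value below 0.25.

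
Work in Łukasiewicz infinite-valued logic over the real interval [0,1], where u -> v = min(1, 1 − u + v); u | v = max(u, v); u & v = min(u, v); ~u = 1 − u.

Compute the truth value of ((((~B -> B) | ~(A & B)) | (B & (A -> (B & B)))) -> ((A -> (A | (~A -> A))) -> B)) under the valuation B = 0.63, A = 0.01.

~B: Łukasiewicz ¬ gives 1 − 0.63 = 0.37
(~B -> B): min(1, 1 − 0.37 + 0.63) = 1
(A & B) = min(0.01, 0.63) = 0.01
~(A & B): Łukasiewicz ¬ gives 1 − 0.01 = 0.99
((~B -> B) | ~(A & B)) = max(1, 0.99) = 1
(B & B) = min(0.63, 0.63) = 0.63
(A -> (B & B)): min(1, 1 − 0.01 + 0.63) = 1
(B & (A -> (B & B))) = min(0.63, 1) = 0.63
(((~B -> B) | ~(A & B)) | (B & (A -> (B & B)))) = max(1, 0.63) = 1
~A: Łukasiewicz ¬ gives 1 − 0.01 = 0.99
(~A -> A): min(1, 1 − 0.99 + 0.01) = 0.02
(A | (~A -> A)) = max(0.01, 0.02) = 0.02
(A -> (A | (~A -> A))): min(1, 1 − 0.01 + 0.02) = 1
((A -> (A | (~A -> A))) -> B): min(1, 1 − 1 + 0.63) = 0.63
((((~B -> B) | ~(A & B)) | (B & (A -> (B & B)))) -> ((A -> (A | (~A -> A))) -> B)): min(1, 1 − 1 + 0.63) = 0.63

0.63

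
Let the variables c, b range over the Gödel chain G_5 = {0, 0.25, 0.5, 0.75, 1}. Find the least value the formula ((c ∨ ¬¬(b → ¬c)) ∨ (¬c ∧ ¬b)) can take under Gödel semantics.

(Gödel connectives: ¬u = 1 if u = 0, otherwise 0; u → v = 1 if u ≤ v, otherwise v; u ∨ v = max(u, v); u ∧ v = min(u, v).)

The minimum is attained at c = 0.25, b = 0.25:
  ¬c: Gödel ¬ of 0.25 = 0 (operand ≠ 0)
  (b → ¬c): 0.25 > 0, so result = 0
  ¬(b → ¬c): Gödel ¬ of 0 = 1 (operand is 0)
  ¬¬(b → ¬c): Gödel ¬ of 1 = 0 (operand ≠ 0)
  (c ∨ ¬¬(b → ¬c)) = max(0.25, 0) = 0.25
  ¬c: Gödel ¬ of 0.25 = 0 (operand ≠ 0)
  ¬b: Gödel ¬ of 0.25 = 0 (operand ≠ 0)
  (¬c ∧ ¬b) = min(0, 0) = 0
  ((c ∨ ¬¬(b → ¬c)) ∨ (¬c ∧ ¬b)) = max(0.25, 0) = 0.25
Checking all 25 assignments confirms none give a value below 0.25.

0.25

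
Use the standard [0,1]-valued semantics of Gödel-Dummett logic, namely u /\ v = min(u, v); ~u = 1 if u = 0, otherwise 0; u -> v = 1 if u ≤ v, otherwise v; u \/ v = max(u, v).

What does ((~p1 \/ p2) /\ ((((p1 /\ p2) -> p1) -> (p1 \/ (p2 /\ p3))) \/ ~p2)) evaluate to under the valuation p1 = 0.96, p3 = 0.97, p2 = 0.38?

~p1: Gödel ¬ of 0.96 = 0 (operand ≠ 0)
(~p1 \/ p2) = max(0, 0.38) = 0.38
(p1 /\ p2) = min(0.96, 0.38) = 0.38
((p1 /\ p2) -> p1): 0.38 ≤ 0.96, so result = 1
(p2 /\ p3) = min(0.38, 0.97) = 0.38
(p1 \/ (p2 /\ p3)) = max(0.96, 0.38) = 0.96
(((p1 /\ p2) -> p1) -> (p1 \/ (p2 /\ p3))): 1 > 0.96, so result = 0.96
~p2: Gödel ¬ of 0.38 = 0 (operand ≠ 0)
((((p1 /\ p2) -> p1) -> (p1 \/ (p2 /\ p3))) \/ ~p2) = max(0.96, 0) = 0.96
((~p1 \/ p2) /\ ((((p1 /\ p2) -> p1) -> (p1 \/ (p2 /\ p3))) \/ ~p2)) = min(0.38, 0.96) = 0.38

0.38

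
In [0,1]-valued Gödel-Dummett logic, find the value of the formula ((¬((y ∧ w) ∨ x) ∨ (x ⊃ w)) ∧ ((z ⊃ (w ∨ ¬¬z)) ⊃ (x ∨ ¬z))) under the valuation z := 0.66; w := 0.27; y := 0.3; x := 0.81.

(y ∧ w) = min(0.3, 0.27) = 0.27
((y ∧ w) ∨ x) = max(0.27, 0.81) = 0.81
¬((y ∧ w) ∨ x): Gödel ¬ of 0.81 = 0 (operand ≠ 0)
(x ⊃ w): 0.81 > 0.27, so result = 0.27
(¬((y ∧ w) ∨ x) ∨ (x ⊃ w)) = max(0, 0.27) = 0.27
¬z: Gödel ¬ of 0.66 = 0 (operand ≠ 0)
¬¬z: Gödel ¬ of 0 = 1 (operand is 0)
(w ∨ ¬¬z) = max(0.27, 1) = 1
(z ⊃ (w ∨ ¬¬z)): 0.66 ≤ 1, so result = 1
¬z: Gödel ¬ of 0.66 = 0 (operand ≠ 0)
(x ∨ ¬z) = max(0.81, 0) = 0.81
((z ⊃ (w ∨ ¬¬z)) ⊃ (x ∨ ¬z)): 1 > 0.81, so result = 0.81
((¬((y ∧ w) ∨ x) ∨ (x ⊃ w)) ∧ ((z ⊃ (w ∨ ¬¬z)) ⊃ (x ∨ ¬z))) = min(0.27, 0.81) = 0.27

0.27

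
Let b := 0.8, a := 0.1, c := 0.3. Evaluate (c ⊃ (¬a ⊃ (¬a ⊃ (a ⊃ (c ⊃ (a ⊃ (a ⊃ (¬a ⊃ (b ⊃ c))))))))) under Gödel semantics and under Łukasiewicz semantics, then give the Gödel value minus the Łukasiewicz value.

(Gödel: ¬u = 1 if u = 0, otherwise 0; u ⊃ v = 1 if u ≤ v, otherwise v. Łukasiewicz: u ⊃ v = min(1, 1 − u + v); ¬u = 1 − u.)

Gödel evaluation:
  ¬a: Gödel ¬ of 0.1 = 0 (operand ≠ 0)
  ¬a: Gödel ¬ of 0.1 = 0 (operand ≠ 0)
  ¬a: Gödel ¬ of 0.1 = 0 (operand ≠ 0)
  (b ⊃ c): 0.8 > 0.3, so result = 0.3
  (¬a ⊃ (b ⊃ c)): 0 ≤ 0.3, so result = 1
  (a ⊃ (¬a ⊃ (b ⊃ c))): 0.1 ≤ 1, so result = 1
  (a ⊃ (a ⊃ (¬a ⊃ (b ⊃ c)))): 0.1 ≤ 1, so result = 1
  (c ⊃ (a ⊃ (a ⊃ (¬a ⊃ (b ⊃ c))))): 0.3 ≤ 1, so result = 1
  (a ⊃ (c ⊃ (a ⊃ (a ⊃ (¬a ⊃ (b ⊃ c)))))): 0.1 ≤ 1, so result = 1
  (¬a ⊃ (a ⊃ (c ⊃ (a ⊃ (a ⊃ (¬a ⊃ (b ⊃ c))))))): 0 ≤ 1, so result = 1
  (¬a ⊃ (¬a ⊃ (a ⊃ (c ⊃ (a ⊃ (a ⊃ (¬a ⊃ (b ⊃ c)))))))): 0 ≤ 1, so result = 1
  (c ⊃ (¬a ⊃ (¬a ⊃ (a ⊃ (c ⊃ (a ⊃ (a ⊃ (¬a ⊃ (b ⊃ c))))))))): 0.3 ≤ 1, so result = 1
  Gödel value = 1
Łukasiewicz evaluation:
  ¬a: Łukasiewicz ¬ gives 1 − 0.1 = 0.9
  ¬a: Łukasiewicz ¬ gives 1 − 0.1 = 0.9
  ¬a: Łukasiewicz ¬ gives 1 − 0.1 = 0.9
  (b ⊃ c): min(1, 1 − 0.8 + 0.3) = 0.5
  (¬a ⊃ (b ⊃ c)): min(1, 1 − 0.9 + 0.5) = 0.6
  (a ⊃ (¬a ⊃ (b ⊃ c))): min(1, 1 − 0.1 + 0.6) = 1
  (a ⊃ (a ⊃ (¬a ⊃ (b ⊃ c)))): min(1, 1 − 0.1 + 1) = 1
  (c ⊃ (a ⊃ (a ⊃ (¬a ⊃ (b ⊃ c))))): min(1, 1 − 0.3 + 1) = 1
  (a ⊃ (c ⊃ (a ⊃ (a ⊃ (¬a ⊃ (b ⊃ c)))))): min(1, 1 − 0.1 + 1) = 1
  (¬a ⊃ (a ⊃ (c ⊃ (a ⊃ (a ⊃ (¬a ⊃ (b ⊃ c))))))): min(1, 1 − 0.9 + 1) = 1
  (¬a ⊃ (¬a ⊃ (a ⊃ (c ⊃ (a ⊃ (a ⊃ (¬a ⊃ (b ⊃ c)))))))): min(1, 1 − 0.9 + 1) = 1
  (c ⊃ (¬a ⊃ (¬a ⊃ (a ⊃ (c ⊃ (a ⊃ (a ⊃ (¬a ⊃ (b ⊃ c))))))))): min(1, 1 − 0.3 + 1) = 1
  Łukasiewicz value = 1
Difference: 1 − 1 = 0.00

0.00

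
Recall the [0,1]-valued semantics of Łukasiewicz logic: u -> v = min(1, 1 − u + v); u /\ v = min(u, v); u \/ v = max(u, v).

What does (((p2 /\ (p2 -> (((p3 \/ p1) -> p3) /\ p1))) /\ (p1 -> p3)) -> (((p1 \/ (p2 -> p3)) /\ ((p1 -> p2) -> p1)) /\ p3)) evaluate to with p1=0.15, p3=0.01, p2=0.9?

0.76

(p3 \/ p1) = max(0.01, 0.15) = 0.15
((p3 \/ p1) -> p3): min(1, 1 − 0.15 + 0.01) = 0.86
(((p3 \/ p1) -> p3) /\ p1) = min(0.86, 0.15) = 0.15
(p2 -> (((p3 \/ p1) -> p3) /\ p1)): min(1, 1 − 0.9 + 0.15) = 0.25
(p2 /\ (p2 -> (((p3 \/ p1) -> p3) /\ p1))) = min(0.9, 0.25) = 0.25
(p1 -> p3): min(1, 1 − 0.15 + 0.01) = 0.86
((p2 /\ (p2 -> (((p3 \/ p1) -> p3) /\ p1))) /\ (p1 -> p3)) = min(0.25, 0.86) = 0.25
(p2 -> p3): min(1, 1 − 0.9 + 0.01) = 0.11
(p1 \/ (p2 -> p3)) = max(0.15, 0.11) = 0.15
(p1 -> p2): min(1, 1 − 0.15 + 0.9) = 1
((p1 -> p2) -> p1): min(1, 1 − 1 + 0.15) = 0.15
((p1 \/ (p2 -> p3)) /\ ((p1 -> p2) -> p1)) = min(0.15, 0.15) = 0.15
(((p1 \/ (p2 -> p3)) /\ ((p1 -> p2) -> p1)) /\ p3) = min(0.15, 0.01) = 0.01
(((p2 /\ (p2 -> (((p3 \/ p1) -> p3) /\ p1))) /\ (p1 -> p3)) -> (((p1 \/ (p2 -> p3)) /\ ((p1 -> p2) -> p1)) /\ p3)): min(1, 1 − 0.25 + 0.01) = 0.76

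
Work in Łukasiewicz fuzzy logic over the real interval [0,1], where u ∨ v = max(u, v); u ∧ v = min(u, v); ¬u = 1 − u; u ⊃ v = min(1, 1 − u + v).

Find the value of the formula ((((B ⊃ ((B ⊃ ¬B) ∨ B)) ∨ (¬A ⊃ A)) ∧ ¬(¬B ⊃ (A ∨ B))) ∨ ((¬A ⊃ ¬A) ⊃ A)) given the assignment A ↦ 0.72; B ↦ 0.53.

¬B: Łukasiewicz ¬ gives 1 − 0.53 = 0.47
(B ⊃ ¬B): min(1, 1 − 0.53 + 0.47) = 0.94
((B ⊃ ¬B) ∨ B) = max(0.94, 0.53) = 0.94
(B ⊃ ((B ⊃ ¬B) ∨ B)): min(1, 1 − 0.53 + 0.94) = 1
¬A: Łukasiewicz ¬ gives 1 − 0.72 = 0.28
(¬A ⊃ A): min(1, 1 − 0.28 + 0.72) = 1
((B ⊃ ((B ⊃ ¬B) ∨ B)) ∨ (¬A ⊃ A)) = max(1, 1) = 1
¬B: Łukasiewicz ¬ gives 1 − 0.53 = 0.47
(A ∨ B) = max(0.72, 0.53) = 0.72
(¬B ⊃ (A ∨ B)): min(1, 1 − 0.47 + 0.72) = 1
¬(¬B ⊃ (A ∨ B)): Łukasiewicz ¬ gives 1 − 1 = 0
(((B ⊃ ((B ⊃ ¬B) ∨ B)) ∨ (¬A ⊃ A)) ∧ ¬(¬B ⊃ (A ∨ B))) = min(1, 0) = 0
¬A: Łukasiewicz ¬ gives 1 − 0.72 = 0.28
¬A: Łukasiewicz ¬ gives 1 − 0.72 = 0.28
(¬A ⊃ ¬A): min(1, 1 − 0.28 + 0.28) = 1
((¬A ⊃ ¬A) ⊃ A): min(1, 1 − 1 + 0.72) = 0.72
((((B ⊃ ((B ⊃ ¬B) ∨ B)) ∨ (¬A ⊃ A)) ∧ ¬(¬B ⊃ (A ∨ B))) ∨ ((¬A ⊃ ¬A) ⊃ A)) = max(0, 0.72) = 0.72

0.72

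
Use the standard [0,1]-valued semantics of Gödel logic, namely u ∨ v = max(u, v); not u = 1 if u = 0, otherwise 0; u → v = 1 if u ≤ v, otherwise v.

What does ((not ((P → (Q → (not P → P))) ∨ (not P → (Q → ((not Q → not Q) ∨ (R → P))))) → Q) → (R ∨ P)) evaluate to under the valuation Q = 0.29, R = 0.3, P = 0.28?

0.30

not P: Gödel ¬ of 0.28 = 0 (operand ≠ 0)
(not P → P): 0 ≤ 0.28, so result = 1
(Q → (not P → P)): 0.29 ≤ 1, so result = 1
(P → (Q → (not P → P))): 0.28 ≤ 1, so result = 1
not P: Gödel ¬ of 0.28 = 0 (operand ≠ 0)
not Q: Gödel ¬ of 0.29 = 0 (operand ≠ 0)
not Q: Gödel ¬ of 0.29 = 0 (operand ≠ 0)
(not Q → not Q): 0 ≤ 0, so result = 1
(R → P): 0.3 > 0.28, so result = 0.28
((not Q → not Q) ∨ (R → P)) = max(1, 0.28) = 1
(Q → ((not Q → not Q) ∨ (R → P))): 0.29 ≤ 1, so result = 1
(not P → (Q → ((not Q → not Q) ∨ (R → P)))): 0 ≤ 1, so result = 1
((P → (Q → (not P → P))) ∨ (not P → (Q → ((not Q → not Q) ∨ (R → P))))) = max(1, 1) = 1
not ((P → (Q → (not P → P))) ∨ (not P → (Q → ((not Q → not Q) ∨ (R → P))))): Gödel ¬ of 1 = 0 (operand ≠ 0)
(not ((P → (Q → (not P → P))) ∨ (not P → (Q → ((not Q → not Q) ∨ (R → P))))) → Q): 0 ≤ 0.29, so result = 1
(R ∨ P) = max(0.3, 0.28) = 0.3
((not ((P → (Q → (not P → P))) ∨ (not P → (Q → ((not Q → not Q) ∨ (R → P))))) → Q) → (R ∨ P)): 1 > 0.3, so result = 0.3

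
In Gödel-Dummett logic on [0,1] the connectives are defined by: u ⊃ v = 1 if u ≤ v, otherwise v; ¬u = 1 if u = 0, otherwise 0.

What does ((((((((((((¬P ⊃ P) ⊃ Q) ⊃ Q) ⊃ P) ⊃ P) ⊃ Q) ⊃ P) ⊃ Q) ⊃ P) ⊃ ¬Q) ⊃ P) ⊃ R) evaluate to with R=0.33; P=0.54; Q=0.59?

0.33

¬P: Gödel ¬ of 0.54 = 0 (operand ≠ 0)
(¬P ⊃ P): 0 ≤ 0.54, so result = 1
((¬P ⊃ P) ⊃ Q): 1 > 0.59, so result = 0.59
(((¬P ⊃ P) ⊃ Q) ⊃ Q): 0.59 ≤ 0.59, so result = 1
((((¬P ⊃ P) ⊃ Q) ⊃ Q) ⊃ P): 1 > 0.54, so result = 0.54
(((((¬P ⊃ P) ⊃ Q) ⊃ Q) ⊃ P) ⊃ P): 0.54 ≤ 0.54, so result = 1
((((((¬P ⊃ P) ⊃ Q) ⊃ Q) ⊃ P) ⊃ P) ⊃ Q): 1 > 0.59, so result = 0.59
(((((((¬P ⊃ P) ⊃ Q) ⊃ Q) ⊃ P) ⊃ P) ⊃ Q) ⊃ P): 0.59 > 0.54, so result = 0.54
((((((((¬P ⊃ P) ⊃ Q) ⊃ Q) ⊃ P) ⊃ P) ⊃ Q) ⊃ P) ⊃ Q): 0.54 ≤ 0.59, so result = 1
(((((((((¬P ⊃ P) ⊃ Q) ⊃ Q) ⊃ P) ⊃ P) ⊃ Q) ⊃ P) ⊃ Q) ⊃ P): 1 > 0.54, so result = 0.54
¬Q: Gödel ¬ of 0.59 = 0 (operand ≠ 0)
((((((((((¬P ⊃ P) ⊃ Q) ⊃ Q) ⊃ P) ⊃ P) ⊃ Q) ⊃ P) ⊃ Q) ⊃ P) ⊃ ¬Q): 0.54 > 0, so result = 0
(((((((((((¬P ⊃ P) ⊃ Q) ⊃ Q) ⊃ P) ⊃ P) ⊃ Q) ⊃ P) ⊃ Q) ⊃ P) ⊃ ¬Q) ⊃ P): 0 ≤ 0.54, so result = 1
((((((((((((¬P ⊃ P) ⊃ Q) ⊃ Q) ⊃ P) ⊃ P) ⊃ Q) ⊃ P) ⊃ Q) ⊃ P) ⊃ ¬Q) ⊃ P) ⊃ R): 1 > 0.33, so result = 0.33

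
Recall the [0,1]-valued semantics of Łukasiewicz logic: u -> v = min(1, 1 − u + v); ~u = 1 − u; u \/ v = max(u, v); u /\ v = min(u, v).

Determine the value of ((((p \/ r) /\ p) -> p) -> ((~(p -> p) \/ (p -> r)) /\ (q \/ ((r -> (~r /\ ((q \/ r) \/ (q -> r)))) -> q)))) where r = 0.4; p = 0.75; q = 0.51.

(p \/ r) = max(0.75, 0.4) = 0.75
((p \/ r) /\ p) = min(0.75, 0.75) = 0.75
(((p \/ r) /\ p) -> p): min(1, 1 − 0.75 + 0.75) = 1
(p -> p): min(1, 1 − 0.75 + 0.75) = 1
~(p -> p): Łukasiewicz ¬ gives 1 − 1 = 0
(p -> r): min(1, 1 − 0.75 + 0.4) = 0.65
(~(p -> p) \/ (p -> r)) = max(0, 0.65) = 0.65
~r: Łukasiewicz ¬ gives 1 − 0.4 = 0.6
(q \/ r) = max(0.51, 0.4) = 0.51
(q -> r): min(1, 1 − 0.51 + 0.4) = 0.89
((q \/ r) \/ (q -> r)) = max(0.51, 0.89) = 0.89
(~r /\ ((q \/ r) \/ (q -> r))) = min(0.6, 0.89) = 0.6
(r -> (~r /\ ((q \/ r) \/ (q -> r)))): min(1, 1 − 0.4 + 0.6) = 1
((r -> (~r /\ ((q \/ r) \/ (q -> r)))) -> q): min(1, 1 − 1 + 0.51) = 0.51
(q \/ ((r -> (~r /\ ((q \/ r) \/ (q -> r)))) -> q)) = max(0.51, 0.51) = 0.51
((~(p -> p) \/ (p -> r)) /\ (q \/ ((r -> (~r /\ ((q \/ r) \/ (q -> r)))) -> q))) = min(0.65, 0.51) = 0.51
((((p \/ r) /\ p) -> p) -> ((~(p -> p) \/ (p -> r)) /\ (q \/ ((r -> (~r /\ ((q \/ r) \/ (q -> r)))) -> q)))): min(1, 1 − 1 + 0.51) = 0.51

0.51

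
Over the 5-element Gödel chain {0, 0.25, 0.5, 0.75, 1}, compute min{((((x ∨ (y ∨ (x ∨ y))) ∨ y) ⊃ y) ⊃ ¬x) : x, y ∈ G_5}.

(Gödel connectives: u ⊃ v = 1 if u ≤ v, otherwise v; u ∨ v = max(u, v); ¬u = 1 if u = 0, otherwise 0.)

0.00

The minimum is attained at x = 0.25, y = 0.25:
  (x ∨ y) = max(0.25, 0.25) = 0.25
  (y ∨ (x ∨ y)) = max(0.25, 0.25) = 0.25
  (x ∨ (y ∨ (x ∨ y))) = max(0.25, 0.25) = 0.25
  ((x ∨ (y ∨ (x ∨ y))) ∨ y) = max(0.25, 0.25) = 0.25
  (((x ∨ (y ∨ (x ∨ y))) ∨ y) ⊃ y): 0.25 ≤ 0.25, so result = 1
  ¬x: Gödel ¬ of 0.25 = 0 (operand ≠ 0)
  ((((x ∨ (y ∨ (x ∨ y))) ∨ y) ⊃ y) ⊃ ¬x): 1 > 0, so result = 0
Checking all 25 assignments confirms none give a value below 0.00.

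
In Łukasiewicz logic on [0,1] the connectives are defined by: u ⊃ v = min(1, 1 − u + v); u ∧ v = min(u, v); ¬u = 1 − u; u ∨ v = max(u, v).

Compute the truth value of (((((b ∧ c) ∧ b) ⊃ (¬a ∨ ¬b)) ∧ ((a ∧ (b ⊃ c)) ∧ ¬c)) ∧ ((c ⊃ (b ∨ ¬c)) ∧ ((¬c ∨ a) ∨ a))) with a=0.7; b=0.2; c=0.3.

0.70

(b ∧ c) = min(0.2, 0.3) = 0.2
((b ∧ c) ∧ b) = min(0.2, 0.2) = 0.2
¬a: Łukasiewicz ¬ gives 1 − 0.7 = 0.3
¬b: Łukasiewicz ¬ gives 1 − 0.2 = 0.8
(¬a ∨ ¬b) = max(0.3, 0.8) = 0.8
(((b ∧ c) ∧ b) ⊃ (¬a ∨ ¬b)): min(1, 1 − 0.2 + 0.8) = 1
(b ⊃ c): min(1, 1 − 0.2 + 0.3) = 1
(a ∧ (b ⊃ c)) = min(0.7, 1) = 0.7
¬c: Łukasiewicz ¬ gives 1 − 0.3 = 0.7
((a ∧ (b ⊃ c)) ∧ ¬c) = min(0.7, 0.7) = 0.7
((((b ∧ c) ∧ b) ⊃ (¬a ∨ ¬b)) ∧ ((a ∧ (b ⊃ c)) ∧ ¬c)) = min(1, 0.7) = 0.7
¬c: Łukasiewicz ¬ gives 1 − 0.3 = 0.7
(b ∨ ¬c) = max(0.2, 0.7) = 0.7
(c ⊃ (b ∨ ¬c)): min(1, 1 − 0.3 + 0.7) = 1
¬c: Łukasiewicz ¬ gives 1 − 0.3 = 0.7
(¬c ∨ a) = max(0.7, 0.7) = 0.7
((¬c ∨ a) ∨ a) = max(0.7, 0.7) = 0.7
((c ⊃ (b ∨ ¬c)) ∧ ((¬c ∨ a) ∨ a)) = min(1, 0.7) = 0.7
(((((b ∧ c) ∧ b) ⊃ (¬a ∨ ¬b)) ∧ ((a ∧ (b ⊃ c)) ∧ ¬c)) ∧ ((c ⊃ (b ∨ ¬c)) ∧ ((¬c ∨ a) ∨ a))) = min(0.7, 0.7) = 0.7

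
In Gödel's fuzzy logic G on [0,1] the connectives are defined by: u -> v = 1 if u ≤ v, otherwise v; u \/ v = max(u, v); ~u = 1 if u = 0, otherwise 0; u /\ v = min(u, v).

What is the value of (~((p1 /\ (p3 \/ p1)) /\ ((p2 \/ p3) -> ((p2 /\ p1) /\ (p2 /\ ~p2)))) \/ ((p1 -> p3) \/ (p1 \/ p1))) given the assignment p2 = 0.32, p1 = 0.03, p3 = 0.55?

(p3 \/ p1) = max(0.55, 0.03) = 0.55
(p1 /\ (p3 \/ p1)) = min(0.03, 0.55) = 0.03
(p2 \/ p3) = max(0.32, 0.55) = 0.55
(p2 /\ p1) = min(0.32, 0.03) = 0.03
~p2: Gödel ¬ of 0.32 = 0 (operand ≠ 0)
(p2 /\ ~p2) = min(0.32, 0) = 0
((p2 /\ p1) /\ (p2 /\ ~p2)) = min(0.03, 0) = 0
((p2 \/ p3) -> ((p2 /\ p1) /\ (p2 /\ ~p2))): 0.55 > 0, so result = 0
((p1 /\ (p3 \/ p1)) /\ ((p2 \/ p3) -> ((p2 /\ p1) /\ (p2 /\ ~p2)))) = min(0.03, 0) = 0
~((p1 /\ (p3 \/ p1)) /\ ((p2 \/ p3) -> ((p2 /\ p1) /\ (p2 /\ ~p2)))): Gödel ¬ of 0 = 1 (operand is 0)
(p1 -> p3): 0.03 ≤ 0.55, so result = 1
(p1 \/ p1) = max(0.03, 0.03) = 0.03
((p1 -> p3) \/ (p1 \/ p1)) = max(1, 0.03) = 1
(~((p1 /\ (p3 \/ p1)) /\ ((p2 \/ p3) -> ((p2 /\ p1) /\ (p2 /\ ~p2)))) \/ ((p1 -> p3) \/ (p1 \/ p1))) = max(1, 1) = 1

1.00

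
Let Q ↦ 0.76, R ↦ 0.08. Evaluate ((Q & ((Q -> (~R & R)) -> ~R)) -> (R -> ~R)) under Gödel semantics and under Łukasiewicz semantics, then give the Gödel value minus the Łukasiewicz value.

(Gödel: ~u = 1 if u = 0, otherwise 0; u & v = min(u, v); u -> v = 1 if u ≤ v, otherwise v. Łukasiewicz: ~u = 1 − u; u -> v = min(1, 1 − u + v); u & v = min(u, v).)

-1.00

Gödel evaluation:
  ~R: Gödel ¬ of 0.08 = 0 (operand ≠ 0)
  (~R & R) = min(0, 0.08) = 0
  (Q -> (~R & R)): 0.76 > 0, so result = 0
  ~R: Gödel ¬ of 0.08 = 0 (operand ≠ 0)
  ((Q -> (~R & R)) -> ~R): 0 ≤ 0, so result = 1
  (Q & ((Q -> (~R & R)) -> ~R)) = min(0.76, 1) = 0.76
  ~R: Gödel ¬ of 0.08 = 0 (operand ≠ 0)
  (R -> ~R): 0.08 > 0, so result = 0
  ((Q & ((Q -> (~R & R)) -> ~R)) -> (R -> ~R)): 0.76 > 0, so result = 0
  Gödel value = 0
Łukasiewicz evaluation:
  ~R: Łukasiewicz ¬ gives 1 − 0.08 = 0.92
  (~R & R) = min(0.92, 0.08) = 0.08
  (Q -> (~R & R)): min(1, 1 − 0.76 + 0.08) = 0.32
  ~R: Łukasiewicz ¬ gives 1 − 0.08 = 0.92
  ((Q -> (~R & R)) -> ~R): min(1, 1 − 0.32 + 0.92) = 1
  (Q & ((Q -> (~R & R)) -> ~R)) = min(0.76, 1) = 0.76
  ~R: Łukasiewicz ¬ gives 1 − 0.08 = 0.92
  (R -> ~R): min(1, 1 − 0.08 + 0.92) = 1
  ((Q & ((Q -> (~R & R)) -> ~R)) -> (R -> ~R)): min(1, 1 − 0.76 + 1) = 1
  Łukasiewicz value = 1
Difference: 0 − 1 = -1.00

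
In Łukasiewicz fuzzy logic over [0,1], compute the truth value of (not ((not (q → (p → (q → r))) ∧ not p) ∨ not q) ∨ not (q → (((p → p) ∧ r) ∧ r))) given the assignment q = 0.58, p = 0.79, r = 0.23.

(q → r): min(1, 1 − 0.58 + 0.23) = 0.65
(p → (q → r)): min(1, 1 − 0.79 + 0.65) = 0.86
(q → (p → (q → r))): min(1, 1 − 0.58 + 0.86) = 1
not (q → (p → (q → r))): Łukasiewicz ¬ gives 1 − 1 = 0
not p: Łukasiewicz ¬ gives 1 − 0.79 = 0.21
(not (q → (p → (q → r))) ∧ not p) = min(0, 0.21) = 0
not q: Łukasiewicz ¬ gives 1 − 0.58 = 0.42
((not (q → (p → (q → r))) ∧ not p) ∨ not q) = max(0, 0.42) = 0.42
not ((not (q → (p → (q → r))) ∧ not p) ∨ not q): Łukasiewicz ¬ gives 1 − 0.42 = 0.58
(p → p): min(1, 1 − 0.79 + 0.79) = 1
((p → p) ∧ r) = min(1, 0.23) = 0.23
(((p → p) ∧ r) ∧ r) = min(0.23, 0.23) = 0.23
(q → (((p → p) ∧ r) ∧ r)): min(1, 1 − 0.58 + 0.23) = 0.65
not (q → (((p → p) ∧ r) ∧ r)): Łukasiewicz ¬ gives 1 − 0.65 = 0.35
(not ((not (q → (p → (q → r))) ∧ not p) ∨ not q) ∨ not (q → (((p → p) ∧ r) ∧ r))) = max(0.58, 0.35) = 0.58

0.58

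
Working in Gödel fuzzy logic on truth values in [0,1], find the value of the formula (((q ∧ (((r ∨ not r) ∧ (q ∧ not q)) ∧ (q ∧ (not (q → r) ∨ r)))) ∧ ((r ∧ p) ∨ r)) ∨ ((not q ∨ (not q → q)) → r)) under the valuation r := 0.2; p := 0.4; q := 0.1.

not r: Gödel ¬ of 0.2 = 0 (operand ≠ 0)
(r ∨ not r) = max(0.2, 0) = 0.2
not q: Gödel ¬ of 0.1 = 0 (operand ≠ 0)
(q ∧ not q) = min(0.1, 0) = 0
((r ∨ not r) ∧ (q ∧ not q)) = min(0.2, 0) = 0
(q → r): 0.1 ≤ 0.2, so result = 1
not (q → r): Gödel ¬ of 1 = 0 (operand ≠ 0)
(not (q → r) ∨ r) = max(0, 0.2) = 0.2
(q ∧ (not (q → r) ∨ r)) = min(0.1, 0.2) = 0.1
(((r ∨ not r) ∧ (q ∧ not q)) ∧ (q ∧ (not (q → r) ∨ r))) = min(0, 0.1) = 0
(q ∧ (((r ∨ not r) ∧ (q ∧ not q)) ∧ (q ∧ (not (q → r) ∨ r)))) = min(0.1, 0) = 0
(r ∧ p) = min(0.2, 0.4) = 0.2
((r ∧ p) ∨ r) = max(0.2, 0.2) = 0.2
((q ∧ (((r ∨ not r) ∧ (q ∧ not q)) ∧ (q ∧ (not (q → r) ∨ r)))) ∧ ((r ∧ p) ∨ r)) = min(0, 0.2) = 0
not q: Gödel ¬ of 0.1 = 0 (operand ≠ 0)
not q: Gödel ¬ of 0.1 = 0 (operand ≠ 0)
(not q → q): 0 ≤ 0.1, so result = 1
(not q ∨ (not q → q)) = max(0, 1) = 1
((not q ∨ (not q → q)) → r): 1 > 0.2, so result = 0.2
(((q ∧ (((r ∨ not r) ∧ (q ∧ not q)) ∧ (q ∧ (not (q → r) ∨ r)))) ∧ ((r ∧ p) ∨ r)) ∨ ((not q ∨ (not q → q)) → r)) = max(0, 0.2) = 0.2

0.20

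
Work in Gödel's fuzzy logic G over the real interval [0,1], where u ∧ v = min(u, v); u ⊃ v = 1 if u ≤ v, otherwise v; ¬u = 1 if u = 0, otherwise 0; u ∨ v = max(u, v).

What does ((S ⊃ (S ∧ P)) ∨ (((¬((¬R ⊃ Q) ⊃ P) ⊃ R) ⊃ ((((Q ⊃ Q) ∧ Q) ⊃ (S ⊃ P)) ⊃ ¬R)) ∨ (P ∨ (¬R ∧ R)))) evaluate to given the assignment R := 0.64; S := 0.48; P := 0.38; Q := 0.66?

0.38

(S ∧ P) = min(0.48, 0.38) = 0.38
(S ⊃ (S ∧ P)): 0.48 > 0.38, so result = 0.38
¬R: Gödel ¬ of 0.64 = 0 (operand ≠ 0)
(¬R ⊃ Q): 0 ≤ 0.66, so result = 1
((¬R ⊃ Q) ⊃ P): 1 > 0.38, so result = 0.38
¬((¬R ⊃ Q) ⊃ P): Gödel ¬ of 0.38 = 0 (operand ≠ 0)
(¬((¬R ⊃ Q) ⊃ P) ⊃ R): 0 ≤ 0.64, so result = 1
(Q ⊃ Q): 0.66 ≤ 0.66, so result = 1
((Q ⊃ Q) ∧ Q) = min(1, 0.66) = 0.66
(S ⊃ P): 0.48 > 0.38, so result = 0.38
(((Q ⊃ Q) ∧ Q) ⊃ (S ⊃ P)): 0.66 > 0.38, so result = 0.38
¬R: Gödel ¬ of 0.64 = 0 (operand ≠ 0)
((((Q ⊃ Q) ∧ Q) ⊃ (S ⊃ P)) ⊃ ¬R): 0.38 > 0, so result = 0
((¬((¬R ⊃ Q) ⊃ P) ⊃ R) ⊃ ((((Q ⊃ Q) ∧ Q) ⊃ (S ⊃ P)) ⊃ ¬R)): 1 > 0, so result = 0
¬R: Gödel ¬ of 0.64 = 0 (operand ≠ 0)
(¬R ∧ R) = min(0, 0.64) = 0
(P ∨ (¬R ∧ R)) = max(0.38, 0) = 0.38
(((¬((¬R ⊃ Q) ⊃ P) ⊃ R) ⊃ ((((Q ⊃ Q) ∧ Q) ⊃ (S ⊃ P)) ⊃ ¬R)) ∨ (P ∨ (¬R ∧ R))) = max(0, 0.38) = 0.38
((S ⊃ (S ∧ P)) ∨ (((¬((¬R ⊃ Q) ⊃ P) ⊃ R) ⊃ ((((Q ⊃ Q) ∧ Q) ⊃ (S ⊃ P)) ⊃ ¬R)) ∨ (P ∨ (¬R ∧ R)))) = max(0.38, 0.38) = 0.38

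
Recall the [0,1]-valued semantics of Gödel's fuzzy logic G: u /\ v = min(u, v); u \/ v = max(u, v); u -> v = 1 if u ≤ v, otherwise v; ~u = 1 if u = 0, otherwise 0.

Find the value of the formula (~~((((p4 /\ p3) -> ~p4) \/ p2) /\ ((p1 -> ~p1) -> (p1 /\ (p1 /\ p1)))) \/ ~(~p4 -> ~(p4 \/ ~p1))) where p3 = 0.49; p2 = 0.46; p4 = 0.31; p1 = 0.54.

(p4 /\ p3) = min(0.31, 0.49) = 0.31
~p4: Gödel ¬ of 0.31 = 0 (operand ≠ 0)
((p4 /\ p3) -> ~p4): 0.31 > 0, so result = 0
(((p4 /\ p3) -> ~p4) \/ p2) = max(0, 0.46) = 0.46
~p1: Gödel ¬ of 0.54 = 0 (operand ≠ 0)
(p1 -> ~p1): 0.54 > 0, so result = 0
(p1 /\ p1) = min(0.54, 0.54) = 0.54
(p1 /\ (p1 /\ p1)) = min(0.54, 0.54) = 0.54
((p1 -> ~p1) -> (p1 /\ (p1 /\ p1))): 0 ≤ 0.54, so result = 1
((((p4 /\ p3) -> ~p4) \/ p2) /\ ((p1 -> ~p1) -> (p1 /\ (p1 /\ p1)))) = min(0.46, 1) = 0.46
~((((p4 /\ p3) -> ~p4) \/ p2) /\ ((p1 -> ~p1) -> (p1 /\ (p1 /\ p1)))): Gödel ¬ of 0.46 = 0 (operand ≠ 0)
~~((((p4 /\ p3) -> ~p4) \/ p2) /\ ((p1 -> ~p1) -> (p1 /\ (p1 /\ p1)))): Gödel ¬ of 0 = 1 (operand is 0)
~p4: Gödel ¬ of 0.31 = 0 (operand ≠ 0)
~p1: Gödel ¬ of 0.54 = 0 (operand ≠ 0)
(p4 \/ ~p1) = max(0.31, 0) = 0.31
~(p4 \/ ~p1): Gödel ¬ of 0.31 = 0 (operand ≠ 0)
(~p4 -> ~(p4 \/ ~p1)): 0 ≤ 0, so result = 1
~(~p4 -> ~(p4 \/ ~p1)): Gödel ¬ of 1 = 0 (operand ≠ 0)
(~~((((p4 /\ p3) -> ~p4) \/ p2) /\ ((p1 -> ~p1) -> (p1 /\ (p1 /\ p1)))) \/ ~(~p4 -> ~(p4 \/ ~p1))) = max(1, 0) = 1

1.00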